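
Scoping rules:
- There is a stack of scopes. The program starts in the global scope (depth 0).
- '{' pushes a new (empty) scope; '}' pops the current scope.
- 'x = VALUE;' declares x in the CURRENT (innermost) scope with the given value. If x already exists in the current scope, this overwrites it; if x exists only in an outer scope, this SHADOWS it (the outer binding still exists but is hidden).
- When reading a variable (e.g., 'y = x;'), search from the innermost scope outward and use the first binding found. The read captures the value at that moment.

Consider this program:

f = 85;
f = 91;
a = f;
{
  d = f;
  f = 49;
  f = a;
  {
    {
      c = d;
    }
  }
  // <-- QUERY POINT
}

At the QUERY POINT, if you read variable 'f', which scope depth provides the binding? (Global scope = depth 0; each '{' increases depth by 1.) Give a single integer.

Answer: 1

Derivation:
Step 1: declare f=85 at depth 0
Step 2: declare f=91 at depth 0
Step 3: declare a=(read f)=91 at depth 0
Step 4: enter scope (depth=1)
Step 5: declare d=(read f)=91 at depth 1
Step 6: declare f=49 at depth 1
Step 7: declare f=(read a)=91 at depth 1
Step 8: enter scope (depth=2)
Step 9: enter scope (depth=3)
Step 10: declare c=(read d)=91 at depth 3
Step 11: exit scope (depth=2)
Step 12: exit scope (depth=1)
Visible at query point: a=91 d=91 f=91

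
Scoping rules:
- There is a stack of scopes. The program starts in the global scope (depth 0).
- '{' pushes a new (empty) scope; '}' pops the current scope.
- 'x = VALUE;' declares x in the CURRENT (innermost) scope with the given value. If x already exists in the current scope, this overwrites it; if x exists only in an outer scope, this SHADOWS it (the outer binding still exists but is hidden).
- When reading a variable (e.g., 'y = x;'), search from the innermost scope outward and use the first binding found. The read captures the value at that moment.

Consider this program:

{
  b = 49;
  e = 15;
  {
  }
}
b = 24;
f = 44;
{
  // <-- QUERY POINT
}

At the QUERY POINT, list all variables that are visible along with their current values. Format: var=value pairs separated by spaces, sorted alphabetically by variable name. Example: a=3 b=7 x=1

Answer: b=24 f=44

Derivation:
Step 1: enter scope (depth=1)
Step 2: declare b=49 at depth 1
Step 3: declare e=15 at depth 1
Step 4: enter scope (depth=2)
Step 5: exit scope (depth=1)
Step 6: exit scope (depth=0)
Step 7: declare b=24 at depth 0
Step 8: declare f=44 at depth 0
Step 9: enter scope (depth=1)
Visible at query point: b=24 f=44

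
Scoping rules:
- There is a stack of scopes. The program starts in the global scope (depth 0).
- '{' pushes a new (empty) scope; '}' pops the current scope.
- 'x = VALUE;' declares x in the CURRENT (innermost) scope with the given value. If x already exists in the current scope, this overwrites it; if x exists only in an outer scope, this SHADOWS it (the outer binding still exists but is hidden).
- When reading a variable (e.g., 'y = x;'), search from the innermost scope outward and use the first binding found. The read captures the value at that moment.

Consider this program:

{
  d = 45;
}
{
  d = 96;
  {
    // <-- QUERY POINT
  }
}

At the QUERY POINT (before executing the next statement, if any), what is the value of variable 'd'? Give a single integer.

Answer: 96

Derivation:
Step 1: enter scope (depth=1)
Step 2: declare d=45 at depth 1
Step 3: exit scope (depth=0)
Step 4: enter scope (depth=1)
Step 5: declare d=96 at depth 1
Step 6: enter scope (depth=2)
Visible at query point: d=96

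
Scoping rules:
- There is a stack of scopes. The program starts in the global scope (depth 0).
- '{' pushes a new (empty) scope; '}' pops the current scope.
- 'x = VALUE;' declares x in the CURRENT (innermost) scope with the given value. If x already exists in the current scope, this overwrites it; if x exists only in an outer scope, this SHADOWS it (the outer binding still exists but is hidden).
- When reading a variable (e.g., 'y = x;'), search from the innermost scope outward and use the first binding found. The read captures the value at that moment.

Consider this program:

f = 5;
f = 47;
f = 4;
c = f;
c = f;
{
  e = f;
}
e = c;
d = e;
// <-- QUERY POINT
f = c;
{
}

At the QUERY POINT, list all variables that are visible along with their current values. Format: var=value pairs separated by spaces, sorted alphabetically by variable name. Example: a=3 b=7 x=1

Step 1: declare f=5 at depth 0
Step 2: declare f=47 at depth 0
Step 3: declare f=4 at depth 0
Step 4: declare c=(read f)=4 at depth 0
Step 5: declare c=(read f)=4 at depth 0
Step 6: enter scope (depth=1)
Step 7: declare e=(read f)=4 at depth 1
Step 8: exit scope (depth=0)
Step 9: declare e=(read c)=4 at depth 0
Step 10: declare d=(read e)=4 at depth 0
Visible at query point: c=4 d=4 e=4 f=4

Answer: c=4 d=4 e=4 f=4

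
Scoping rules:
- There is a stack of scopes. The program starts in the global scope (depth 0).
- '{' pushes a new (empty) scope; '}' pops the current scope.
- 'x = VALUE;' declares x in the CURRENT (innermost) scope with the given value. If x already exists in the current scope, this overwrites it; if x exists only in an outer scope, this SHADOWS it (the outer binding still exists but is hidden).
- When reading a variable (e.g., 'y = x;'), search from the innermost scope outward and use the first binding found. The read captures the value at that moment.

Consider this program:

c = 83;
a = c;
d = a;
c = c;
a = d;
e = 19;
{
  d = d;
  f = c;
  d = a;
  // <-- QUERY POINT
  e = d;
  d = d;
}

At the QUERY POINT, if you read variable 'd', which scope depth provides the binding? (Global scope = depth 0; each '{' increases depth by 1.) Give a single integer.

Step 1: declare c=83 at depth 0
Step 2: declare a=(read c)=83 at depth 0
Step 3: declare d=(read a)=83 at depth 0
Step 4: declare c=(read c)=83 at depth 0
Step 5: declare a=(read d)=83 at depth 0
Step 6: declare e=19 at depth 0
Step 7: enter scope (depth=1)
Step 8: declare d=(read d)=83 at depth 1
Step 9: declare f=(read c)=83 at depth 1
Step 10: declare d=(read a)=83 at depth 1
Visible at query point: a=83 c=83 d=83 e=19 f=83

Answer: 1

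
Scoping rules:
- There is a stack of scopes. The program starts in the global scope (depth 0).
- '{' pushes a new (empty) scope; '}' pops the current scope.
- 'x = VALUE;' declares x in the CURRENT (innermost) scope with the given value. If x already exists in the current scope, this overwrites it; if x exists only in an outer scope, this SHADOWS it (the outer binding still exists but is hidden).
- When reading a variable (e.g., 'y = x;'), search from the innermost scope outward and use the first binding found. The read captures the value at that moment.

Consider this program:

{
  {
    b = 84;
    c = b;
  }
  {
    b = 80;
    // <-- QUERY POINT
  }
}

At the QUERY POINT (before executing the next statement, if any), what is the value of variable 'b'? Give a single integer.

Step 1: enter scope (depth=1)
Step 2: enter scope (depth=2)
Step 3: declare b=84 at depth 2
Step 4: declare c=(read b)=84 at depth 2
Step 5: exit scope (depth=1)
Step 6: enter scope (depth=2)
Step 7: declare b=80 at depth 2
Visible at query point: b=80

Answer: 80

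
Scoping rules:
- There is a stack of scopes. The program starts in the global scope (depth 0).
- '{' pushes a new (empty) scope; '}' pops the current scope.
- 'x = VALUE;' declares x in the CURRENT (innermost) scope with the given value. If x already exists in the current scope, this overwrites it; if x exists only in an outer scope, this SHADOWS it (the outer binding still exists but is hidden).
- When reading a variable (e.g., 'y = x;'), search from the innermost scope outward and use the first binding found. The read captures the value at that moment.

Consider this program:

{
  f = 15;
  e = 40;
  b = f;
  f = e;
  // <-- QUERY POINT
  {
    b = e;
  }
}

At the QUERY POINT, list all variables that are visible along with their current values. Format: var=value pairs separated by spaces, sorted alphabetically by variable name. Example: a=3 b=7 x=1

Step 1: enter scope (depth=1)
Step 2: declare f=15 at depth 1
Step 3: declare e=40 at depth 1
Step 4: declare b=(read f)=15 at depth 1
Step 5: declare f=(read e)=40 at depth 1
Visible at query point: b=15 e=40 f=40

Answer: b=15 e=40 f=40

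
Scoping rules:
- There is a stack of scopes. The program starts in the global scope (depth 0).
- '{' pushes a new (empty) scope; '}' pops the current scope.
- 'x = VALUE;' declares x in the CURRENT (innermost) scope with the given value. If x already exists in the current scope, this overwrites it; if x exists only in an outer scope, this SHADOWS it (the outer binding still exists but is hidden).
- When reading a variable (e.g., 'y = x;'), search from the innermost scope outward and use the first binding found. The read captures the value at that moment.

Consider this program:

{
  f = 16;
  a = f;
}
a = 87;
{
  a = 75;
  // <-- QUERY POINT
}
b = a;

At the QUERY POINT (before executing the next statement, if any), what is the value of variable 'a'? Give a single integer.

Step 1: enter scope (depth=1)
Step 2: declare f=16 at depth 1
Step 3: declare a=(read f)=16 at depth 1
Step 4: exit scope (depth=0)
Step 5: declare a=87 at depth 0
Step 6: enter scope (depth=1)
Step 7: declare a=75 at depth 1
Visible at query point: a=75

Answer: 75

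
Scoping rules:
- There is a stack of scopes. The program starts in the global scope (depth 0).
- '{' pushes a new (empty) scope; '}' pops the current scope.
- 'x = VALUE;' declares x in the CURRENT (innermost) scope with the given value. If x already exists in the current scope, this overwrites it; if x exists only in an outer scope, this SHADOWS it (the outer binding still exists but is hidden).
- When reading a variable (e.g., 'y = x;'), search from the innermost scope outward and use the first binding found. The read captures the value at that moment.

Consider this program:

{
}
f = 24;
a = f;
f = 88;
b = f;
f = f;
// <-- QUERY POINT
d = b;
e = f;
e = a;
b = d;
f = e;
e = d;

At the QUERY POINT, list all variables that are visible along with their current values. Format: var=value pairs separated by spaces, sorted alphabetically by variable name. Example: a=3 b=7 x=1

Step 1: enter scope (depth=1)
Step 2: exit scope (depth=0)
Step 3: declare f=24 at depth 0
Step 4: declare a=(read f)=24 at depth 0
Step 5: declare f=88 at depth 0
Step 6: declare b=(read f)=88 at depth 0
Step 7: declare f=(read f)=88 at depth 0
Visible at query point: a=24 b=88 f=88

Answer: a=24 b=88 f=88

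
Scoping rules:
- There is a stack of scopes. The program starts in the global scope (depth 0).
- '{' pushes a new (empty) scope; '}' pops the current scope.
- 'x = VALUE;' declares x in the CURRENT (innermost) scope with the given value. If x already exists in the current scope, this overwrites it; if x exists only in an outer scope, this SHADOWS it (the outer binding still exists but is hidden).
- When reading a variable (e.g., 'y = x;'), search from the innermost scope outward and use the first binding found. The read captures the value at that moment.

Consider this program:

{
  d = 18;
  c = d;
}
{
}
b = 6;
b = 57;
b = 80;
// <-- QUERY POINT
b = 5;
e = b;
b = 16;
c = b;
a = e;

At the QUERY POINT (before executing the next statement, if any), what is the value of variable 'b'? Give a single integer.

Answer: 80

Derivation:
Step 1: enter scope (depth=1)
Step 2: declare d=18 at depth 1
Step 3: declare c=(read d)=18 at depth 1
Step 4: exit scope (depth=0)
Step 5: enter scope (depth=1)
Step 6: exit scope (depth=0)
Step 7: declare b=6 at depth 0
Step 8: declare b=57 at depth 0
Step 9: declare b=80 at depth 0
Visible at query point: b=80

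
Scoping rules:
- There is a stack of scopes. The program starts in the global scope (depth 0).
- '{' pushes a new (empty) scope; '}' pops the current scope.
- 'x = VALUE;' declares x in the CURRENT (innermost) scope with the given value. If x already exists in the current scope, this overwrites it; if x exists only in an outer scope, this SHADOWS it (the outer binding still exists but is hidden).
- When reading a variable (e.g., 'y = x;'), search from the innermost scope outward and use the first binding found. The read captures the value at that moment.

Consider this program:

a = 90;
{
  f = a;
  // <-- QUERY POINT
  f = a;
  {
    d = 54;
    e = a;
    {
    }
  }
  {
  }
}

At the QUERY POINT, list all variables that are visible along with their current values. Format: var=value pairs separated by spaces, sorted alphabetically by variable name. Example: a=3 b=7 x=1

Step 1: declare a=90 at depth 0
Step 2: enter scope (depth=1)
Step 3: declare f=(read a)=90 at depth 1
Visible at query point: a=90 f=90

Answer: a=90 f=90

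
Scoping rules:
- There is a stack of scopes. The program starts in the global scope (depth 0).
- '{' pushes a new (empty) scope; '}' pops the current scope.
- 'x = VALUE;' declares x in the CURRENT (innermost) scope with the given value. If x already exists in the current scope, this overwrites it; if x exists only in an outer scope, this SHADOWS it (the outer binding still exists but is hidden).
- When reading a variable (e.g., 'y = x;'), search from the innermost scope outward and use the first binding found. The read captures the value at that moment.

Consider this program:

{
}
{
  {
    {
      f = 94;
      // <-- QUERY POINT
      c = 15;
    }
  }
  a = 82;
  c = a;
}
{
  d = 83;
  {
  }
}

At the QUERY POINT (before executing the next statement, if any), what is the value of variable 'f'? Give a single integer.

Step 1: enter scope (depth=1)
Step 2: exit scope (depth=0)
Step 3: enter scope (depth=1)
Step 4: enter scope (depth=2)
Step 5: enter scope (depth=3)
Step 6: declare f=94 at depth 3
Visible at query point: f=94

Answer: 94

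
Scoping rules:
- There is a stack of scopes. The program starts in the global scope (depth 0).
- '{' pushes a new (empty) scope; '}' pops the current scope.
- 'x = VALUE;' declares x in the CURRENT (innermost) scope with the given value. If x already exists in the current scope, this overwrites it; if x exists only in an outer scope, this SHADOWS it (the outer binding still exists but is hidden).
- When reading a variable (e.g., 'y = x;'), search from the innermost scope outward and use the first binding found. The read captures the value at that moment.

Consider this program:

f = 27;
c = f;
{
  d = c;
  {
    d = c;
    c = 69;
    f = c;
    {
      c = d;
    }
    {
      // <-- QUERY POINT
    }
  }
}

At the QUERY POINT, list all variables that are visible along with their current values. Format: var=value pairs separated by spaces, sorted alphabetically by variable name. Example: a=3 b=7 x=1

Step 1: declare f=27 at depth 0
Step 2: declare c=(read f)=27 at depth 0
Step 3: enter scope (depth=1)
Step 4: declare d=(read c)=27 at depth 1
Step 5: enter scope (depth=2)
Step 6: declare d=(read c)=27 at depth 2
Step 7: declare c=69 at depth 2
Step 8: declare f=(read c)=69 at depth 2
Step 9: enter scope (depth=3)
Step 10: declare c=(read d)=27 at depth 3
Step 11: exit scope (depth=2)
Step 12: enter scope (depth=3)
Visible at query point: c=69 d=27 f=69

Answer: c=69 d=27 f=69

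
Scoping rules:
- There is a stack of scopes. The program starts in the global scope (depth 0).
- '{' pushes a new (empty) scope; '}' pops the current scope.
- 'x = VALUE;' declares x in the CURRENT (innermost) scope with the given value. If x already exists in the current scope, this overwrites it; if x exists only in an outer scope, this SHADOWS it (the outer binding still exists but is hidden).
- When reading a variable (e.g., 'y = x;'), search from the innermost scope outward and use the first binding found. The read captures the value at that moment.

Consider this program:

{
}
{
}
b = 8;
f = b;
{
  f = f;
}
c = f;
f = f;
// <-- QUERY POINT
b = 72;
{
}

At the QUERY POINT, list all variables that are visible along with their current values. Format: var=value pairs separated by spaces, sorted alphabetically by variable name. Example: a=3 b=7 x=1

Step 1: enter scope (depth=1)
Step 2: exit scope (depth=0)
Step 3: enter scope (depth=1)
Step 4: exit scope (depth=0)
Step 5: declare b=8 at depth 0
Step 6: declare f=(read b)=8 at depth 0
Step 7: enter scope (depth=1)
Step 8: declare f=(read f)=8 at depth 1
Step 9: exit scope (depth=0)
Step 10: declare c=(read f)=8 at depth 0
Step 11: declare f=(read f)=8 at depth 0
Visible at query point: b=8 c=8 f=8

Answer: b=8 c=8 f=8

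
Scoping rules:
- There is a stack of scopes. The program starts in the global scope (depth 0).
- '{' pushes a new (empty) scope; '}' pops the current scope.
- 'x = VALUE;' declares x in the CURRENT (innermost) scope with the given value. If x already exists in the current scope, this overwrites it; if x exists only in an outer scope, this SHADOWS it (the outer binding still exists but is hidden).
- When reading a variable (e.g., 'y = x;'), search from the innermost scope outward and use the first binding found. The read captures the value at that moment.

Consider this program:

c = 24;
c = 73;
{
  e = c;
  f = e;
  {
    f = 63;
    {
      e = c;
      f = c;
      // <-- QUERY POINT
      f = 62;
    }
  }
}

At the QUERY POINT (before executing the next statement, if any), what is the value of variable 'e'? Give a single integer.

Step 1: declare c=24 at depth 0
Step 2: declare c=73 at depth 0
Step 3: enter scope (depth=1)
Step 4: declare e=(read c)=73 at depth 1
Step 5: declare f=(read e)=73 at depth 1
Step 6: enter scope (depth=2)
Step 7: declare f=63 at depth 2
Step 8: enter scope (depth=3)
Step 9: declare e=(read c)=73 at depth 3
Step 10: declare f=(read c)=73 at depth 3
Visible at query point: c=73 e=73 f=73

Answer: 73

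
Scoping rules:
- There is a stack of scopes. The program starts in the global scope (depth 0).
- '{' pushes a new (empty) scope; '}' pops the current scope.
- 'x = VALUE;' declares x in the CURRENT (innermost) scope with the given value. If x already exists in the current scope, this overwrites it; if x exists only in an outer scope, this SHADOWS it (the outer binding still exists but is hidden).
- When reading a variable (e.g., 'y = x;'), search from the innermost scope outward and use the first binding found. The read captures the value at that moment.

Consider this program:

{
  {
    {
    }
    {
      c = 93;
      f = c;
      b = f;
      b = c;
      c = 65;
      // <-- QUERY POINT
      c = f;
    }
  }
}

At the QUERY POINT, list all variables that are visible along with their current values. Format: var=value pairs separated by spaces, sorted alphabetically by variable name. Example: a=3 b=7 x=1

Answer: b=93 c=65 f=93

Derivation:
Step 1: enter scope (depth=1)
Step 2: enter scope (depth=2)
Step 3: enter scope (depth=3)
Step 4: exit scope (depth=2)
Step 5: enter scope (depth=3)
Step 6: declare c=93 at depth 3
Step 7: declare f=(read c)=93 at depth 3
Step 8: declare b=(read f)=93 at depth 3
Step 9: declare b=(read c)=93 at depth 3
Step 10: declare c=65 at depth 3
Visible at query point: b=93 c=65 f=93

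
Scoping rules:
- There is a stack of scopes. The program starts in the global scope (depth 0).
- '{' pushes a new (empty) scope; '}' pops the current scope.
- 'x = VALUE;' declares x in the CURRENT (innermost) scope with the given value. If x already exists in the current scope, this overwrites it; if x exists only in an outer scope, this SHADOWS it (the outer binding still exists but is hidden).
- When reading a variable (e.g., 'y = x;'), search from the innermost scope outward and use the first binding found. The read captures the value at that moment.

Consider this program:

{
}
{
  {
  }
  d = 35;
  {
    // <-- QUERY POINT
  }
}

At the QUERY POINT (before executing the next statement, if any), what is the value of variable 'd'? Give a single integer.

Answer: 35

Derivation:
Step 1: enter scope (depth=1)
Step 2: exit scope (depth=0)
Step 3: enter scope (depth=1)
Step 4: enter scope (depth=2)
Step 5: exit scope (depth=1)
Step 6: declare d=35 at depth 1
Step 7: enter scope (depth=2)
Visible at query point: d=35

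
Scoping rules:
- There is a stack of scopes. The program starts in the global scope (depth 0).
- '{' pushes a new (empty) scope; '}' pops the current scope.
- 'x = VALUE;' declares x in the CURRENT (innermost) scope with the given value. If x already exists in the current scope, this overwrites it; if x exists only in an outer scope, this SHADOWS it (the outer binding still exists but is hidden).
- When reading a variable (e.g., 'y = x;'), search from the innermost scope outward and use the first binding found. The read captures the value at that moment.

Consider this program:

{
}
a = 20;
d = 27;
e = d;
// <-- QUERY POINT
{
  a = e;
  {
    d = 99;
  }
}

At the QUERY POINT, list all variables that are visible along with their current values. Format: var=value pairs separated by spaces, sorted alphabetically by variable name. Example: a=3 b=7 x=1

Step 1: enter scope (depth=1)
Step 2: exit scope (depth=0)
Step 3: declare a=20 at depth 0
Step 4: declare d=27 at depth 0
Step 5: declare e=(read d)=27 at depth 0
Visible at query point: a=20 d=27 e=27

Answer: a=20 d=27 e=27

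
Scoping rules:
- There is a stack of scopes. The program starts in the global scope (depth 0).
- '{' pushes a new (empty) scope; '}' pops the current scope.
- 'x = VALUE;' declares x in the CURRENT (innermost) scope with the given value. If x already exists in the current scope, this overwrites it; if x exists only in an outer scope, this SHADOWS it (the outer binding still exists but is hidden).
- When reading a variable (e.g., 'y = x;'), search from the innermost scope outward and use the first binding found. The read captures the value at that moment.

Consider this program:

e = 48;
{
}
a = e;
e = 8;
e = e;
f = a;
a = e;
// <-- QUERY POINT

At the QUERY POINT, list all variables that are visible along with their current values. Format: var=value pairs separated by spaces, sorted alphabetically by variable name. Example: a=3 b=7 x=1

Step 1: declare e=48 at depth 0
Step 2: enter scope (depth=1)
Step 3: exit scope (depth=0)
Step 4: declare a=(read e)=48 at depth 0
Step 5: declare e=8 at depth 0
Step 6: declare e=(read e)=8 at depth 0
Step 7: declare f=(read a)=48 at depth 0
Step 8: declare a=(read e)=8 at depth 0
Visible at query point: a=8 e=8 f=48

Answer: a=8 e=8 f=48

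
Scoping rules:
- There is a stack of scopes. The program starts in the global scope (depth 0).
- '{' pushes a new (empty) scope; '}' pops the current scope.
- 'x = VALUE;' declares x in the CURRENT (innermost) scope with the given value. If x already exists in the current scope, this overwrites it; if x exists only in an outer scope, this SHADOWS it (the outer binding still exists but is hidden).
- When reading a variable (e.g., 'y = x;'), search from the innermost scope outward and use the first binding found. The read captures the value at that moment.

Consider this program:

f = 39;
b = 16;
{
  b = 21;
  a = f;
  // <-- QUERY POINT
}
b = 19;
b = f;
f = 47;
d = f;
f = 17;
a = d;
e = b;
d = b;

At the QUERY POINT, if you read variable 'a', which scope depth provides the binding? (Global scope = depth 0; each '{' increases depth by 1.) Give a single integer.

Answer: 1

Derivation:
Step 1: declare f=39 at depth 0
Step 2: declare b=16 at depth 0
Step 3: enter scope (depth=1)
Step 4: declare b=21 at depth 1
Step 5: declare a=(read f)=39 at depth 1
Visible at query point: a=39 b=21 f=39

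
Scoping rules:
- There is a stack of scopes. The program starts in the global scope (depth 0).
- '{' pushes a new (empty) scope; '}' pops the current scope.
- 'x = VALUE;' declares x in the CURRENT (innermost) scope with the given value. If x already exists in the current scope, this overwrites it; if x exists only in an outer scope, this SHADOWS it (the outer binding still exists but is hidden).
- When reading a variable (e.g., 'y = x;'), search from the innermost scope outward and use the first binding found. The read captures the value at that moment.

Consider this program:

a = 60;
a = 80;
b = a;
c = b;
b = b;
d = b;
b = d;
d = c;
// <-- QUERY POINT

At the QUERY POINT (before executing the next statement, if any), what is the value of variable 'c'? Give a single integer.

Answer: 80

Derivation:
Step 1: declare a=60 at depth 0
Step 2: declare a=80 at depth 0
Step 3: declare b=(read a)=80 at depth 0
Step 4: declare c=(read b)=80 at depth 0
Step 5: declare b=(read b)=80 at depth 0
Step 6: declare d=(read b)=80 at depth 0
Step 7: declare b=(read d)=80 at depth 0
Step 8: declare d=(read c)=80 at depth 0
Visible at query point: a=80 b=80 c=80 d=80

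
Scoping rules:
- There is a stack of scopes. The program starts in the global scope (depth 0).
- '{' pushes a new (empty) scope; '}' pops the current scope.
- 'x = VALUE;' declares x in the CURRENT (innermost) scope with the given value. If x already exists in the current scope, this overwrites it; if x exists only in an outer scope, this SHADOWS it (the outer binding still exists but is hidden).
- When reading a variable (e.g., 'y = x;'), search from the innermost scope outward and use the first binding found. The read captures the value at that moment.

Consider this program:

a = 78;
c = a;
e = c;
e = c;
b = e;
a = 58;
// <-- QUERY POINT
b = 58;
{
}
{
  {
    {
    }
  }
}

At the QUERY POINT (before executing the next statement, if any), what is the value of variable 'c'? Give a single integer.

Answer: 78

Derivation:
Step 1: declare a=78 at depth 0
Step 2: declare c=(read a)=78 at depth 0
Step 3: declare e=(read c)=78 at depth 0
Step 4: declare e=(read c)=78 at depth 0
Step 5: declare b=(read e)=78 at depth 0
Step 6: declare a=58 at depth 0
Visible at query point: a=58 b=78 c=78 e=78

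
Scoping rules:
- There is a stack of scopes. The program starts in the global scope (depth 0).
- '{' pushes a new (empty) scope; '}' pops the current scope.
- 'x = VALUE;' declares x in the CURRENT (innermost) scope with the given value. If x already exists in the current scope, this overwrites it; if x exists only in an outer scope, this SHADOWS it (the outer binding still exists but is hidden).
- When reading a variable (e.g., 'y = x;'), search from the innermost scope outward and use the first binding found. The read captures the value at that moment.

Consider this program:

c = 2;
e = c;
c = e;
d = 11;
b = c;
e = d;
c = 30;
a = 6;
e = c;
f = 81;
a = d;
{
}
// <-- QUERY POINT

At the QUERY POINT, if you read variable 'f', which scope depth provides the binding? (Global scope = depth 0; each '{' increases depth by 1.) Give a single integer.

Answer: 0

Derivation:
Step 1: declare c=2 at depth 0
Step 2: declare e=(read c)=2 at depth 0
Step 3: declare c=(read e)=2 at depth 0
Step 4: declare d=11 at depth 0
Step 5: declare b=(read c)=2 at depth 0
Step 6: declare e=(read d)=11 at depth 0
Step 7: declare c=30 at depth 0
Step 8: declare a=6 at depth 0
Step 9: declare e=(read c)=30 at depth 0
Step 10: declare f=81 at depth 0
Step 11: declare a=(read d)=11 at depth 0
Step 12: enter scope (depth=1)
Step 13: exit scope (depth=0)
Visible at query point: a=11 b=2 c=30 d=11 e=30 f=81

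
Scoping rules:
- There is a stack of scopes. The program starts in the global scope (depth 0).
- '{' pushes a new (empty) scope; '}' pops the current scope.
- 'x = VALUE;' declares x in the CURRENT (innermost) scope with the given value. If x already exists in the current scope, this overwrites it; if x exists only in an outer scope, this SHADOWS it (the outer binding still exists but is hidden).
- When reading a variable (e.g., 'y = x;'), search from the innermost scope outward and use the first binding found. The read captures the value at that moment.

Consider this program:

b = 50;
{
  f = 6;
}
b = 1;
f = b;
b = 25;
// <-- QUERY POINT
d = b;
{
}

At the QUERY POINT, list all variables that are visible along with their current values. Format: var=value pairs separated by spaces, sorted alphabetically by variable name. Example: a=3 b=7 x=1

Answer: b=25 f=1

Derivation:
Step 1: declare b=50 at depth 0
Step 2: enter scope (depth=1)
Step 3: declare f=6 at depth 1
Step 4: exit scope (depth=0)
Step 5: declare b=1 at depth 0
Step 6: declare f=(read b)=1 at depth 0
Step 7: declare b=25 at depth 0
Visible at query point: b=25 f=1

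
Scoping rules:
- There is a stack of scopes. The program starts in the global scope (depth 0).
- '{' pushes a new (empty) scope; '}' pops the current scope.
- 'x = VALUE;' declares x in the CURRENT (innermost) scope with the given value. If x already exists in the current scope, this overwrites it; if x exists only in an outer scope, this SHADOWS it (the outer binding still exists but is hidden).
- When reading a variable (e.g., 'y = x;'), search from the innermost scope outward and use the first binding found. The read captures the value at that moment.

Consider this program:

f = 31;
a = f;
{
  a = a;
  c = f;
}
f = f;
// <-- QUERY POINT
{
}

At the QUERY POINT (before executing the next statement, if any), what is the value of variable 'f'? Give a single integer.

Step 1: declare f=31 at depth 0
Step 2: declare a=(read f)=31 at depth 0
Step 3: enter scope (depth=1)
Step 4: declare a=(read a)=31 at depth 1
Step 5: declare c=(read f)=31 at depth 1
Step 6: exit scope (depth=0)
Step 7: declare f=(read f)=31 at depth 0
Visible at query point: a=31 f=31

Answer: 31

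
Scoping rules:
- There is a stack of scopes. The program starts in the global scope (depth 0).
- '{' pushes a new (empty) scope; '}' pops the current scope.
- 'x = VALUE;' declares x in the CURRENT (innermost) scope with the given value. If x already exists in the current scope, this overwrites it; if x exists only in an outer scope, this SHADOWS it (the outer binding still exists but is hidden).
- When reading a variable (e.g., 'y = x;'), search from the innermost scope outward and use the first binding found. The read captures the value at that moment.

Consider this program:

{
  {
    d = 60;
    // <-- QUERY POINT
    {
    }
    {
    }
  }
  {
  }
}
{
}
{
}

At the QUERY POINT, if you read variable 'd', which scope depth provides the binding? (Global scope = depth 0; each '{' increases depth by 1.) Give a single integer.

Answer: 2

Derivation:
Step 1: enter scope (depth=1)
Step 2: enter scope (depth=2)
Step 3: declare d=60 at depth 2
Visible at query point: d=60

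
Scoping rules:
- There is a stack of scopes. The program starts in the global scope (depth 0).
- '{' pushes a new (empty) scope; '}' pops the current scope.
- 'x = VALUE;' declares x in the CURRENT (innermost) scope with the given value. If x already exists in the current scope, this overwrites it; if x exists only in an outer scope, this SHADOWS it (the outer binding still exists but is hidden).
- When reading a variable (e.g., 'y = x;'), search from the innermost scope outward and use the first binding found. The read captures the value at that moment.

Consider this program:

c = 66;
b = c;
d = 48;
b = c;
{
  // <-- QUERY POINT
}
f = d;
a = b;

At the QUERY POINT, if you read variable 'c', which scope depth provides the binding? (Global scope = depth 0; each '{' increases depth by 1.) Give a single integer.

Answer: 0

Derivation:
Step 1: declare c=66 at depth 0
Step 2: declare b=(read c)=66 at depth 0
Step 3: declare d=48 at depth 0
Step 4: declare b=(read c)=66 at depth 0
Step 5: enter scope (depth=1)
Visible at query point: b=66 c=66 d=48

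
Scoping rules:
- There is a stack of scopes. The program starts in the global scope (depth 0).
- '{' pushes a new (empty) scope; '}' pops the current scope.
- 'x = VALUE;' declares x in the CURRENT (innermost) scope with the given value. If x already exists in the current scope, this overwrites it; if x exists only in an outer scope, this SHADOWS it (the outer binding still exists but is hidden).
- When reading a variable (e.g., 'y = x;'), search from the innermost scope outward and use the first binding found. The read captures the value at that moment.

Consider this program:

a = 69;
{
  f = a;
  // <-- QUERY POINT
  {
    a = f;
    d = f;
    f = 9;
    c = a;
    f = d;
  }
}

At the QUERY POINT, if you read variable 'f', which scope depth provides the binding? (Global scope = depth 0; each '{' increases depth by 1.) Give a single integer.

Step 1: declare a=69 at depth 0
Step 2: enter scope (depth=1)
Step 3: declare f=(read a)=69 at depth 1
Visible at query point: a=69 f=69

Answer: 1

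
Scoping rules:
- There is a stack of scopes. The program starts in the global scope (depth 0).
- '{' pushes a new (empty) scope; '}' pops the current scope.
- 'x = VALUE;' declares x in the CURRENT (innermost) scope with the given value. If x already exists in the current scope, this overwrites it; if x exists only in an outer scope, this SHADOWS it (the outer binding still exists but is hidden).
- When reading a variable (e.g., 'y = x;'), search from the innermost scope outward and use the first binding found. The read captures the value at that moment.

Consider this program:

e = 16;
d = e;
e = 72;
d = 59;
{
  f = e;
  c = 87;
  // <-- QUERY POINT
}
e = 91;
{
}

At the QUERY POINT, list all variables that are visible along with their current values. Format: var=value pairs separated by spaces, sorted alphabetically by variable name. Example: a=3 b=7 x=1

Step 1: declare e=16 at depth 0
Step 2: declare d=(read e)=16 at depth 0
Step 3: declare e=72 at depth 0
Step 4: declare d=59 at depth 0
Step 5: enter scope (depth=1)
Step 6: declare f=(read e)=72 at depth 1
Step 7: declare c=87 at depth 1
Visible at query point: c=87 d=59 e=72 f=72

Answer: c=87 d=59 e=72 f=72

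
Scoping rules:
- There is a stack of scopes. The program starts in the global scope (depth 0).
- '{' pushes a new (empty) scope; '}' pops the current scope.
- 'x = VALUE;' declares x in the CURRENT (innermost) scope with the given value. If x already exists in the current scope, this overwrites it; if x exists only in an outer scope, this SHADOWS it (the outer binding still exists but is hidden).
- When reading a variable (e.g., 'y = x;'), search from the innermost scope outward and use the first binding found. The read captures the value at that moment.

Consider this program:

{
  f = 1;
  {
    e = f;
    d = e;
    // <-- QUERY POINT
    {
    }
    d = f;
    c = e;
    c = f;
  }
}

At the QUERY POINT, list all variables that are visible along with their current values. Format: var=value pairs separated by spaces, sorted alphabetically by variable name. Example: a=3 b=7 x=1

Answer: d=1 e=1 f=1

Derivation:
Step 1: enter scope (depth=1)
Step 2: declare f=1 at depth 1
Step 3: enter scope (depth=2)
Step 4: declare e=(read f)=1 at depth 2
Step 5: declare d=(read e)=1 at depth 2
Visible at query point: d=1 e=1 f=1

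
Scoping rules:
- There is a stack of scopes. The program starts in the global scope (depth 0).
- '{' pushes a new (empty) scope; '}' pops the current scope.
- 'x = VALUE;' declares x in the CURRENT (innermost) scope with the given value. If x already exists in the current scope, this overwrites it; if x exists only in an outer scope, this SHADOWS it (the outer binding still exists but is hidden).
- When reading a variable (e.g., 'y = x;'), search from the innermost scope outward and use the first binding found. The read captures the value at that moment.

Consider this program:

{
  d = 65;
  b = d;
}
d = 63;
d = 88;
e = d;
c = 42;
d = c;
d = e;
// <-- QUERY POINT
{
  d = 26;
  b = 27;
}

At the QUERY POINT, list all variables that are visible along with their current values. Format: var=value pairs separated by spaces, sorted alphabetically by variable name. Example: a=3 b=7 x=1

Answer: c=42 d=88 e=88

Derivation:
Step 1: enter scope (depth=1)
Step 2: declare d=65 at depth 1
Step 3: declare b=(read d)=65 at depth 1
Step 4: exit scope (depth=0)
Step 5: declare d=63 at depth 0
Step 6: declare d=88 at depth 0
Step 7: declare e=(read d)=88 at depth 0
Step 8: declare c=42 at depth 0
Step 9: declare d=(read c)=42 at depth 0
Step 10: declare d=(read e)=88 at depth 0
Visible at query point: c=42 d=88 e=88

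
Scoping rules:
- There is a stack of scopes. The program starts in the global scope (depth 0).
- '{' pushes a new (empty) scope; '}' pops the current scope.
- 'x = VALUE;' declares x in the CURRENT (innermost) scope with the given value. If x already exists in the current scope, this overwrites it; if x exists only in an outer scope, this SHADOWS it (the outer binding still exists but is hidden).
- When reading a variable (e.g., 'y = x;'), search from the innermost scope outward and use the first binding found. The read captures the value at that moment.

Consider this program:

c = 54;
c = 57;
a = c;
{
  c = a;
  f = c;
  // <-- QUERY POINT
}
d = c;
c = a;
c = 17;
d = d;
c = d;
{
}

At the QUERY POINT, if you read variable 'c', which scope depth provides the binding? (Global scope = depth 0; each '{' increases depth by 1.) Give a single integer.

Step 1: declare c=54 at depth 0
Step 2: declare c=57 at depth 0
Step 3: declare a=(read c)=57 at depth 0
Step 4: enter scope (depth=1)
Step 5: declare c=(read a)=57 at depth 1
Step 6: declare f=(read c)=57 at depth 1
Visible at query point: a=57 c=57 f=57

Answer: 1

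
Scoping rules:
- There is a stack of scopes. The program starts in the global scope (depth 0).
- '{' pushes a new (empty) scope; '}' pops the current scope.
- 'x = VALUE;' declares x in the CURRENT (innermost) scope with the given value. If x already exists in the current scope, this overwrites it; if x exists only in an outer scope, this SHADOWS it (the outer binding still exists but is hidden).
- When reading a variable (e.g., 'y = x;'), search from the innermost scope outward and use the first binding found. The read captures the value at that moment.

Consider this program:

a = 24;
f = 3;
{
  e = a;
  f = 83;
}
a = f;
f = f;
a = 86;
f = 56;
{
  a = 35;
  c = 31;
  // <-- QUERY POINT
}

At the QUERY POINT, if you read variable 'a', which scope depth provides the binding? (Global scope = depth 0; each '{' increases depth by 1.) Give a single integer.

Answer: 1

Derivation:
Step 1: declare a=24 at depth 0
Step 2: declare f=3 at depth 0
Step 3: enter scope (depth=1)
Step 4: declare e=(read a)=24 at depth 1
Step 5: declare f=83 at depth 1
Step 6: exit scope (depth=0)
Step 7: declare a=(read f)=3 at depth 0
Step 8: declare f=(read f)=3 at depth 0
Step 9: declare a=86 at depth 0
Step 10: declare f=56 at depth 0
Step 11: enter scope (depth=1)
Step 12: declare a=35 at depth 1
Step 13: declare c=31 at depth 1
Visible at query point: a=35 c=31 f=56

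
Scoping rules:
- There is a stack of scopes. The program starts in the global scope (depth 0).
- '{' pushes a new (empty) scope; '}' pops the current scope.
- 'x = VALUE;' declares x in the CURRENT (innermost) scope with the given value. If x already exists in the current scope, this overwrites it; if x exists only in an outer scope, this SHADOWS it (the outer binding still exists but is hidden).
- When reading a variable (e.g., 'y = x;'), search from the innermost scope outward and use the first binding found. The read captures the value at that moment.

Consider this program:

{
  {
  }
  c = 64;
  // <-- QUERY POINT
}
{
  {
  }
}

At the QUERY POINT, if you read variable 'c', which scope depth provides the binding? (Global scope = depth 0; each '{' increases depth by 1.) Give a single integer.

Answer: 1

Derivation:
Step 1: enter scope (depth=1)
Step 2: enter scope (depth=2)
Step 3: exit scope (depth=1)
Step 4: declare c=64 at depth 1
Visible at query point: c=64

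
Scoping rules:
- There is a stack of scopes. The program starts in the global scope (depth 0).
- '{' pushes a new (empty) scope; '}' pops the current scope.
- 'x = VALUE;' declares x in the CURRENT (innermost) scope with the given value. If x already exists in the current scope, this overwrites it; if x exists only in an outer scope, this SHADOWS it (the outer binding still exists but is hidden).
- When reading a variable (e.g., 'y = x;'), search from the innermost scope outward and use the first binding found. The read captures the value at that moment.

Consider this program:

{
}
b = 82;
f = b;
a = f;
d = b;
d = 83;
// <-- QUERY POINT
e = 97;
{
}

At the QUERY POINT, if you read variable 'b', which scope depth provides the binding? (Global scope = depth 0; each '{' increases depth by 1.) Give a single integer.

Answer: 0

Derivation:
Step 1: enter scope (depth=1)
Step 2: exit scope (depth=0)
Step 3: declare b=82 at depth 0
Step 4: declare f=(read b)=82 at depth 0
Step 5: declare a=(read f)=82 at depth 0
Step 6: declare d=(read b)=82 at depth 0
Step 7: declare d=83 at depth 0
Visible at query point: a=82 b=82 d=83 f=82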